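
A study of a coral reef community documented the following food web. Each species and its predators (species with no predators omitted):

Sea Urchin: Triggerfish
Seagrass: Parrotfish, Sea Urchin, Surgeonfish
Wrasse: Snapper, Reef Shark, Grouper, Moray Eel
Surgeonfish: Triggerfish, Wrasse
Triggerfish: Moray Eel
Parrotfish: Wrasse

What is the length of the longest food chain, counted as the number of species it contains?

One longest chain: Seagrass → Parrotfish → Wrasse → Snapper.
It has 4 species and 3 links.

4 species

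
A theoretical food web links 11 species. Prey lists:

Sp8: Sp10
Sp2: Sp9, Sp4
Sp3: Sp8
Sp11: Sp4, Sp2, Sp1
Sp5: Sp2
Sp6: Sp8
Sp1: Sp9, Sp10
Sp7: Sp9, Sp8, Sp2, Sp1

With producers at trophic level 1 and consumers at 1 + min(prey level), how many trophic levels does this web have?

3

Producers (level 1): Sp9, Sp10, Sp4.
Following each consumer down to its lowest-level prey: Sp10 → Sp8 → Sp6 (levels 1 through 3).
All prey of Sp6 (Sp8 2) are at level 2 or above, so Sp6 is at level 1 + 2 = 3.
Every consumer has at least one prey at level 2 or below, so none exceeds level 3.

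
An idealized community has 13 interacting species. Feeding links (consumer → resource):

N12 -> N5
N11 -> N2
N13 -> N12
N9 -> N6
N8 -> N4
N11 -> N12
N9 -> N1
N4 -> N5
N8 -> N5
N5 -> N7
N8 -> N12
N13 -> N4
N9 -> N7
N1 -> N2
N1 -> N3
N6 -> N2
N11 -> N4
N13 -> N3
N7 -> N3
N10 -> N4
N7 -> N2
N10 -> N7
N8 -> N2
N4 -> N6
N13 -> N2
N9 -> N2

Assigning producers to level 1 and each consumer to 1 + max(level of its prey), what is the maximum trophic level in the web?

5

Producers (level 1): N3, N2.
N3 → N7 → N5 → N12 → N11 gives N11 level 5.
No species has a prey at level 5, so no species reaches level 6.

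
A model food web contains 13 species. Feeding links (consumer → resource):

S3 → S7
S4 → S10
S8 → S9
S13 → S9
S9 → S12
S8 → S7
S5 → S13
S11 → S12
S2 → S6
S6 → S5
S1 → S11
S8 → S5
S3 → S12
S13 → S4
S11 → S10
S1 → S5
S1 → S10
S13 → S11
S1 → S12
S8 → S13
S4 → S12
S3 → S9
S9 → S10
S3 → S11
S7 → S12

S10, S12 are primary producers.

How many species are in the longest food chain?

6 species

One longest chain: S10 → S11 → S13 → S5 → S6 → S2.
It has 6 species and 5 links.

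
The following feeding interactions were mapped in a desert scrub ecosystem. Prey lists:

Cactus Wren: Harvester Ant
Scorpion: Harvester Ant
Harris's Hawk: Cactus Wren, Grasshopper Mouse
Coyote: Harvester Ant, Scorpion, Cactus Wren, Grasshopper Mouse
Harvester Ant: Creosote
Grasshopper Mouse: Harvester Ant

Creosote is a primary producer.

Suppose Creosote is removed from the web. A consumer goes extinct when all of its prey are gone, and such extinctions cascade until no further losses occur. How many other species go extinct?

6

Remove Creosote.
Round 1: Harvester Ant (all prey gone) → extinct.
Round 2: Scorpion (all prey gone), Cactus Wren (all prey gone), Grasshopper Mouse (all prey gone) → extinct.
Round 3: Harris's Hawk (all prey gone), Coyote (all prey gone) → extinct.
No further losses. Total secondary extinctions: 6.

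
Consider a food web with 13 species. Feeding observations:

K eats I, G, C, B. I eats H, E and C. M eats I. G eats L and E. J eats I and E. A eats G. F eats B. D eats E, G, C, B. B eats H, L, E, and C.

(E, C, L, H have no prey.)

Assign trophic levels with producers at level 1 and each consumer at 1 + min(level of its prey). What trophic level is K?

C is a producer → level 1.
K eats C → level 2.

Trophic level 2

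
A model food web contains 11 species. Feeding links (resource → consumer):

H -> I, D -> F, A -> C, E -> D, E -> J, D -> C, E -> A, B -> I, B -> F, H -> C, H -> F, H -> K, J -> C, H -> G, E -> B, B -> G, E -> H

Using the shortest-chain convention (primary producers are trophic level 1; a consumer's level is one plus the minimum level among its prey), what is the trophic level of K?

Trophic level 3

E is a producer → level 1.
H eats E → level 2.
K eats H → level 3.
No prey of K is below level 2, so 3 is the minimum.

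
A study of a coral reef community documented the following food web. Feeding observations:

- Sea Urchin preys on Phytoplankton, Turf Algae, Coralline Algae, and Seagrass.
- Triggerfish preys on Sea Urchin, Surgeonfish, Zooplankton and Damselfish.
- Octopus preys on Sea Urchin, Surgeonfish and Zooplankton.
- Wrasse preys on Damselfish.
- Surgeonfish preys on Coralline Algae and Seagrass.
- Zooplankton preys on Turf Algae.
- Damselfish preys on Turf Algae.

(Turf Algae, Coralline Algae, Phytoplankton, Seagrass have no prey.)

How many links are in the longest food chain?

One longest chain: Coralline Algae → Surgeonfish → Octopus.
It has 3 species and 2 links.

2 links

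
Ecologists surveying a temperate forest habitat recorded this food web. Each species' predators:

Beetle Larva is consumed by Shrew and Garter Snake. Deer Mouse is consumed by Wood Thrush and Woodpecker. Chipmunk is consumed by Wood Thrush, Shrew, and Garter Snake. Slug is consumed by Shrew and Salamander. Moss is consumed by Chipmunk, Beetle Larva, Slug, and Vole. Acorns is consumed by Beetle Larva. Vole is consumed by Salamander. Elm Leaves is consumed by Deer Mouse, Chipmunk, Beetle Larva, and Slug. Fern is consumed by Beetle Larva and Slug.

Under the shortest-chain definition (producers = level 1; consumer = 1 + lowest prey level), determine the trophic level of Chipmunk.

Elm Leaves is a producer → level 1.
Chipmunk eats Elm Leaves → level 2.

Trophic level 2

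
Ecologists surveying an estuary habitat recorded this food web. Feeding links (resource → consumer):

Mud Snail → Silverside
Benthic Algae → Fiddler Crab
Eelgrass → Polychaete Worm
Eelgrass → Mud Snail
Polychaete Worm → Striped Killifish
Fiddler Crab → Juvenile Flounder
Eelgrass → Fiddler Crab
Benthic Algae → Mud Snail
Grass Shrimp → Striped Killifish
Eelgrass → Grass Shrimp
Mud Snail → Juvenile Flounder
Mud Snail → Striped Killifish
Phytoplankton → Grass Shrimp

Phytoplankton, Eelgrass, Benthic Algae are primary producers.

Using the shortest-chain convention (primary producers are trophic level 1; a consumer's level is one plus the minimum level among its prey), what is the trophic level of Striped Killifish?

Phytoplankton is a producer → level 1.
Grass Shrimp eats Phytoplankton → level 2.
Striped Killifish eats Grass Shrimp → level 3.
No prey of Striped Killifish is below level 2, so 3 is the minimum.

Trophic level 3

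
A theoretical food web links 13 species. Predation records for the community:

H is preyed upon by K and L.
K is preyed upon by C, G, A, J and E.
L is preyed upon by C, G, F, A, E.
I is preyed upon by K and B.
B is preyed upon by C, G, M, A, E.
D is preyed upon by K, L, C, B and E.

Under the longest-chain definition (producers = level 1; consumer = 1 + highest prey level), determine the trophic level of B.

D is a producer → level 1.
B eats D (level 1); other prey at levels: I 1 → level 2.

Trophic level 2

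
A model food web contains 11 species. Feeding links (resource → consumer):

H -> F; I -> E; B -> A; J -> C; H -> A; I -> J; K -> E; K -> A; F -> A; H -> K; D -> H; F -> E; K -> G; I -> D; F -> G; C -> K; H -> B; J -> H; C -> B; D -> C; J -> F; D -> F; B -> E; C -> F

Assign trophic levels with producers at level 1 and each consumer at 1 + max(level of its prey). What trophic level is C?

I is a producer → level 1.
D eats I → level 2.
C eats D (level 2); other prey at levels: J 2 → level 3.

Trophic level 3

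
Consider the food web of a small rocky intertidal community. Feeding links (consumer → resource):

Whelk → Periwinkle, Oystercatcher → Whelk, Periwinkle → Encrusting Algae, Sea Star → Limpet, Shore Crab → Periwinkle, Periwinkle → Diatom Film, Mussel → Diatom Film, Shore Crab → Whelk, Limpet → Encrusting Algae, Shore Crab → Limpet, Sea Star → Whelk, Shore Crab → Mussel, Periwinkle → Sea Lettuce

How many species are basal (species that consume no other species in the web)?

Basal species (no prey listed): Sea Lettuce, Encrusting Algae, Diatom Film.
Count: 3.

3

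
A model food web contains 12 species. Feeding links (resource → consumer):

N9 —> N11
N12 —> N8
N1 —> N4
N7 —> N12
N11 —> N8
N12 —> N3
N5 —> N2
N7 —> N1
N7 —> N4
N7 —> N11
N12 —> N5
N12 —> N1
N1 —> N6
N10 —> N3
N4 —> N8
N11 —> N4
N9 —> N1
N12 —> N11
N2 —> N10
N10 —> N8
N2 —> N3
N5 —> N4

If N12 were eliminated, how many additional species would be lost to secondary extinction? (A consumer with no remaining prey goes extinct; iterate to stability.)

Remove N12.
Round 1: N5 (all prey gone) → extinct.
Round 2: N2 (all prey gone) → extinct.
Round 3: N10 (all prey gone) → extinct.
Round 4: N3 (all prey gone) → extinct.
No further losses. Total secondary extinctions: 4.

4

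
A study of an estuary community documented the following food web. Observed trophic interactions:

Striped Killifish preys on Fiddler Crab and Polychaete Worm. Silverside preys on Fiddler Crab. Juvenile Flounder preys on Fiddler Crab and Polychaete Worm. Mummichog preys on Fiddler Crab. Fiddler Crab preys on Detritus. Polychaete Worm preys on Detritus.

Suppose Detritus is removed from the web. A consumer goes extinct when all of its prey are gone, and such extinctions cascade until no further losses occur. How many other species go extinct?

Remove Detritus.
Round 1: Fiddler Crab (all prey gone), Polychaete Worm (all prey gone) → extinct.
Round 2: Silverside (all prey gone), Mummichog (all prey gone), Striped Killifish (all prey gone), Juvenile Flounder (all prey gone) → extinct.
No further losses. Total secondary extinctions: 6.

6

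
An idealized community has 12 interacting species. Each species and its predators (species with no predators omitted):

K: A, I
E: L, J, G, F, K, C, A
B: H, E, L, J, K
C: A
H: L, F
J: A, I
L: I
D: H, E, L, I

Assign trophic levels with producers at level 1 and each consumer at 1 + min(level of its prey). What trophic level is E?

B is a producer → level 1.
E eats B → level 2.

Trophic level 2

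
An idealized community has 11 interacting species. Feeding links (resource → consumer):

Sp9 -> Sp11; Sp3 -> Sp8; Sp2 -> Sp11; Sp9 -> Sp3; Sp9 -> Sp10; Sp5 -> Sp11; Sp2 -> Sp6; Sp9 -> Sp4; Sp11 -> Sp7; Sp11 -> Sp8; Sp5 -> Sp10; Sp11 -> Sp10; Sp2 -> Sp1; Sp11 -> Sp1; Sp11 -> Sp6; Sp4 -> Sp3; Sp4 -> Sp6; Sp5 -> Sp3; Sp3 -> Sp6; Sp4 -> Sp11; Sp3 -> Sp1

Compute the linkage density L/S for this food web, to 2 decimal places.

There are L = 21 links among S = 11 species.
L/S = 21/11 = 1.9091 ≈ 1.91.

L/S = 1.91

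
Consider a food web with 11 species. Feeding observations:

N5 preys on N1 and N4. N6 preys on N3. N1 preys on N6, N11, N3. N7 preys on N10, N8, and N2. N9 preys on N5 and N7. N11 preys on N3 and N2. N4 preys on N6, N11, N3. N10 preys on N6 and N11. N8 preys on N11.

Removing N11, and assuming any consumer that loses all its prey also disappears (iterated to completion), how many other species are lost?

1

Remove N11.
Round 1: N8 (all prey gone) → extinct.
No further losses. Total secondary extinctions: 1.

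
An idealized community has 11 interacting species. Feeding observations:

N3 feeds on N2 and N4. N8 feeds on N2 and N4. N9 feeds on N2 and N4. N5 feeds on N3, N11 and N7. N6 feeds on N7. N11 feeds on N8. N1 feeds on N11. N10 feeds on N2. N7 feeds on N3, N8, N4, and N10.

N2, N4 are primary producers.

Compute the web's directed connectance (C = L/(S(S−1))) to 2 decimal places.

The web has S = 11 species and L = 17 feeding links.
C = L / (S(S−1)) = 17 / 110 = 0.1545 ≈ 0.15.

C = 0.15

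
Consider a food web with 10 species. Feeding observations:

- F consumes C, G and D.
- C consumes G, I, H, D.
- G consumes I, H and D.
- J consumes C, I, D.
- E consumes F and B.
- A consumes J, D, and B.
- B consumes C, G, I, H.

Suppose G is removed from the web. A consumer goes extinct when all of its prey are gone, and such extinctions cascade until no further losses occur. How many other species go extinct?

0

Remove G.
Every predator of it retains at least one other prey: C still has I, H, D; F still has D, C; B still has I, H, C.
No consumer loses all prey, so no secondary extinctions occur.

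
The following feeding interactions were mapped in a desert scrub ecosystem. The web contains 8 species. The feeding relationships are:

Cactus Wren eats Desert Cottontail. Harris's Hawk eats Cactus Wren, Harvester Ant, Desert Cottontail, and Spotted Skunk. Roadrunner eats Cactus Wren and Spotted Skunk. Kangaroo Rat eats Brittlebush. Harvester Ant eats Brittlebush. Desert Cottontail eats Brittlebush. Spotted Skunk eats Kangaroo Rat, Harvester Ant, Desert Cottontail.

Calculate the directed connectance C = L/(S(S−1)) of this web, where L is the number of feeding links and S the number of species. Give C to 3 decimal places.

The web has S = 8 species and L = 13 feeding links.
C = L / (S(S−1)) = 13 / 56 = 0.2321 ≈ 0.232.

C = 0.232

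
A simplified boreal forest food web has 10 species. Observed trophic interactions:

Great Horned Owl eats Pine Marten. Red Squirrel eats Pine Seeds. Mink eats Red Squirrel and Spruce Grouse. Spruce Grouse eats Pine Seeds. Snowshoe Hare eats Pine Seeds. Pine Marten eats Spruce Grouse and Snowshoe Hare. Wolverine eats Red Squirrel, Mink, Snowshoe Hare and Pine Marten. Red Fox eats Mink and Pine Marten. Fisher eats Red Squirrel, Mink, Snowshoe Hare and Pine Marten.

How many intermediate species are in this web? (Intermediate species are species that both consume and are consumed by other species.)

5

Intermediate species (has both prey and predators): Spruce Grouse, Red Squirrel, Snowshoe Hare, Pine Marten, Mink.
Count: 5.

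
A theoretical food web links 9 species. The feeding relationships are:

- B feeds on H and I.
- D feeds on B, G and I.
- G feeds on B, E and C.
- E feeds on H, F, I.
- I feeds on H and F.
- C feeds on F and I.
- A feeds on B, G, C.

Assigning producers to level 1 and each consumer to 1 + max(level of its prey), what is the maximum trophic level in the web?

Producers (level 1): F, H.
F → I → E → G → A gives A level 5.
No species has a prey at level 5, so no species reaches level 6.

5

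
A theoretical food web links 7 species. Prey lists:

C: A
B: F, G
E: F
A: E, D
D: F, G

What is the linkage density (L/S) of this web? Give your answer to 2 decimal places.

There are L = 8 links among S = 7 species.
L/S = 8/7 = 1.1429 ≈ 1.14.

L/S = 1.14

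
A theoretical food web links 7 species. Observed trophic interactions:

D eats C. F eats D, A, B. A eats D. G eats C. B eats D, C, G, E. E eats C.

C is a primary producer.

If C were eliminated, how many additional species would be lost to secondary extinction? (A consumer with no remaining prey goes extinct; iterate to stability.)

Remove C.
Round 1: E (all prey gone), G (all prey gone), D (all prey gone) → extinct.
Round 2: B (all prey gone), A (all prey gone) → extinct.
Round 3: F (all prey gone) → extinct.
No further losses. Total secondary extinctions: 6.

6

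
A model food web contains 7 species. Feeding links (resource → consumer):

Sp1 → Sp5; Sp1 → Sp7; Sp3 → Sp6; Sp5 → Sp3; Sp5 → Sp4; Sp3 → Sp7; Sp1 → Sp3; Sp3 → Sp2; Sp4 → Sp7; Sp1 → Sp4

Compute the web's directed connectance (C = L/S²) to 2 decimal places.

The web has S = 7 species and L = 10 feeding links.
C = L / S² = 10 / 49 = 0.2041 ≈ 0.20.

C = 0.20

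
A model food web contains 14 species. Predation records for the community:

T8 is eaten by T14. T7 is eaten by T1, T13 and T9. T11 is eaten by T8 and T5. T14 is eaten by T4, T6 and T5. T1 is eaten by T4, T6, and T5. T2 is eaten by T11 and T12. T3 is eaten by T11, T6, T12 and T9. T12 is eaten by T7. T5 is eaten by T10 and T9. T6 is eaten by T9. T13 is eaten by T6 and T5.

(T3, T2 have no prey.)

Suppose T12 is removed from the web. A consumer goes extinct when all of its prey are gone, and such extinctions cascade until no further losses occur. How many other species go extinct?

Remove T12.
Round 1: T7 (all prey gone) → extinct.
Round 2: T1 (all prey gone), T13 (all prey gone) → extinct.
No further losses. Total secondary extinctions: 3.

3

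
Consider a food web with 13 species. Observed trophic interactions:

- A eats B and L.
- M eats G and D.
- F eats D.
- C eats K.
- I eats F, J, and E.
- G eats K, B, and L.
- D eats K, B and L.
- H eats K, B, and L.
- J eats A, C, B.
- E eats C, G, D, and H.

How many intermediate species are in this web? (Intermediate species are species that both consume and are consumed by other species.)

Intermediate species (has both prey and predators): D, H, A, C, G, E, J, F.
Count: 8.

8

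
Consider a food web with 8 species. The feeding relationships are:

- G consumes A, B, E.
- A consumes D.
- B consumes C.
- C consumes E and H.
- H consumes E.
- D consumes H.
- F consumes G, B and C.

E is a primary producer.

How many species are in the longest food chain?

One longest chain: E → H → D → A → G → F.
It has 6 species and 5 links.

6 species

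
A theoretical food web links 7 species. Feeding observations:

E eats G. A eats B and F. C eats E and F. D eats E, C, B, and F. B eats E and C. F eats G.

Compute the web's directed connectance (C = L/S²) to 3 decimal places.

The web has S = 7 species and L = 12 feeding links.
C = L / S² = 12 / 49 = 0.2449 ≈ 0.245.

C = 0.245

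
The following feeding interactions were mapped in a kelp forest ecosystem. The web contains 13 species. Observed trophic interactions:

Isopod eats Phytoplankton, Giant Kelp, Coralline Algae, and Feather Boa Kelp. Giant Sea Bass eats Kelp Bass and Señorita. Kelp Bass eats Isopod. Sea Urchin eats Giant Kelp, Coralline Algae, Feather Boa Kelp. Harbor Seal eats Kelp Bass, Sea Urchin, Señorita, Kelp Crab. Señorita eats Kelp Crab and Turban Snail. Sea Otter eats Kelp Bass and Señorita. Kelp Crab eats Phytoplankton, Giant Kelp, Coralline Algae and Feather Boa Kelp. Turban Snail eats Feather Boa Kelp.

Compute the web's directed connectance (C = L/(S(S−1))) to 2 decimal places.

C = 0.15

The web has S = 13 species and L = 23 feeding links.
C = L / (S(S−1)) = 23 / 156 = 0.1474 ≈ 0.15.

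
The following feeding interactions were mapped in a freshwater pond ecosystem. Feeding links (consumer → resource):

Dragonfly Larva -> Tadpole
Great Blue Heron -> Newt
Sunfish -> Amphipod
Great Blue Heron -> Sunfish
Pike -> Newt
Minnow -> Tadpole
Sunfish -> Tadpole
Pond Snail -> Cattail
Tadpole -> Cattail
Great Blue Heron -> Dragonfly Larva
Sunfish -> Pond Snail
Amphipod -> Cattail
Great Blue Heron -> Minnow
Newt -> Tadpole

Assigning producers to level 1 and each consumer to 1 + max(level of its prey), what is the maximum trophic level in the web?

Producers (level 1): Cattail.
Cattail → Amphipod → Sunfish → Great Blue Heron gives Great Blue Heron level 4.
No species has a prey at level 4, so no species reaches level 5.

4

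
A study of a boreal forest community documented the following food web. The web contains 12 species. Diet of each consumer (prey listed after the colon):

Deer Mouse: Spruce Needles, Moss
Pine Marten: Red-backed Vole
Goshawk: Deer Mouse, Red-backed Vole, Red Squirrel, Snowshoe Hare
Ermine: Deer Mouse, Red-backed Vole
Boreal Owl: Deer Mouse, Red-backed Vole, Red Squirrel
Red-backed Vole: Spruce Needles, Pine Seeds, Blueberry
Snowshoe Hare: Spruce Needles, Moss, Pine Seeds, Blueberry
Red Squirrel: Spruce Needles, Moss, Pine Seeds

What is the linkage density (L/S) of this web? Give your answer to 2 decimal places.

L/S = 1.83

There are L = 22 links among S = 12 species.
L/S = 22/12 = 1.8333 ≈ 1.83.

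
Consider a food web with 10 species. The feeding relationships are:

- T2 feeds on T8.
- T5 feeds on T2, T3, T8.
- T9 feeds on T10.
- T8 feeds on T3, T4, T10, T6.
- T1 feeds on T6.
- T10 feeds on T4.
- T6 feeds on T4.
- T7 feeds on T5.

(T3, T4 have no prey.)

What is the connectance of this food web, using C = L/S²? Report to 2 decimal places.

C = 0.13

The web has S = 10 species and L = 13 feeding links.
C = L / S² = 13 / 100 = 0.1300 ≈ 0.13.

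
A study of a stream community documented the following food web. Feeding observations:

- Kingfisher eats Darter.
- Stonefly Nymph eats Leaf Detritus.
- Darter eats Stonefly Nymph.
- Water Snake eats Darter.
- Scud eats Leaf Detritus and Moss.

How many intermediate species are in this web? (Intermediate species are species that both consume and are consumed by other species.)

Intermediate species (has both prey and predators): Stonefly Nymph, Darter.
Count: 2.

2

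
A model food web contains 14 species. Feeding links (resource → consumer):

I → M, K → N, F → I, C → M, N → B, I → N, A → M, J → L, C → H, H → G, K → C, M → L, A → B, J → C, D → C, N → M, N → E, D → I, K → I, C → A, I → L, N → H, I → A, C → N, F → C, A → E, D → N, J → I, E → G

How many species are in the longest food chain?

5 species

One longest chain: J → I → N → M → L.
It has 5 species and 4 links.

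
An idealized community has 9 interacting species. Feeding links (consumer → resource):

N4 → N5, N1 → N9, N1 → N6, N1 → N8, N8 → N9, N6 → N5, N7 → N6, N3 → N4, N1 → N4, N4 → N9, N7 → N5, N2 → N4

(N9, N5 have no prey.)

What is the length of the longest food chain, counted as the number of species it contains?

One longest chain: N5 → N6 → N7.
It has 3 species and 2 links.

3 species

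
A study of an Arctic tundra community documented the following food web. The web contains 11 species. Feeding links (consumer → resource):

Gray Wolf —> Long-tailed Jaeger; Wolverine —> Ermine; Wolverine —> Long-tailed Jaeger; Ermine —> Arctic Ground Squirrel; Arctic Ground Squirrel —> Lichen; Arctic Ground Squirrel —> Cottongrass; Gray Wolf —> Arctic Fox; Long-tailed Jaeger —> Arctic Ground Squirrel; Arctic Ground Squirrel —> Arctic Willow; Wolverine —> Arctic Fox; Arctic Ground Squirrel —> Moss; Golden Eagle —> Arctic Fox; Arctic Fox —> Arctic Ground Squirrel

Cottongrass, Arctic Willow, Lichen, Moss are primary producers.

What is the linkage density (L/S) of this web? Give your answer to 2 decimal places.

There are L = 13 links among S = 11 species.
L/S = 13/11 = 1.1818 ≈ 1.18.

L/S = 1.18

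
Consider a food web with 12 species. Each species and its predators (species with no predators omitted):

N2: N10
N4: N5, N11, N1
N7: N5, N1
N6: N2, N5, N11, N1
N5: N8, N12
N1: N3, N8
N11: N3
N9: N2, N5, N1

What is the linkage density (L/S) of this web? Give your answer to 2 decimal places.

L/S = 1.50

There are L = 18 links among S = 12 species.
L/S = 18/12 = 1.5000 ≈ 1.50.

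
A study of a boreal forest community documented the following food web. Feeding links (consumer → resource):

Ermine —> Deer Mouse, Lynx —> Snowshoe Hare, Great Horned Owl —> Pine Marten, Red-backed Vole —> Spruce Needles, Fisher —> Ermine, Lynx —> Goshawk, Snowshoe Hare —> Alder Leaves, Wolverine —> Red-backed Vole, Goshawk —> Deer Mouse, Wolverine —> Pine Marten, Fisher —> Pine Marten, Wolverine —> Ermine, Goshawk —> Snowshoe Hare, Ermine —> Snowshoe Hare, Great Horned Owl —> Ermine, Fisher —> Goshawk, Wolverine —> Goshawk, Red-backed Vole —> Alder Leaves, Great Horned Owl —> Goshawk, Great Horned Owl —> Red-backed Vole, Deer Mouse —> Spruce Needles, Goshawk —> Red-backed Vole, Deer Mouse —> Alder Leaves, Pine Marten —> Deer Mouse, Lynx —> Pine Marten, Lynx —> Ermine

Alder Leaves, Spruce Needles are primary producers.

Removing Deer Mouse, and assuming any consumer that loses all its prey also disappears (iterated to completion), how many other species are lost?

1

Remove Deer Mouse.
Round 1: Pine Marten (all prey gone) → extinct.
No further losses. Total secondary extinctions: 1.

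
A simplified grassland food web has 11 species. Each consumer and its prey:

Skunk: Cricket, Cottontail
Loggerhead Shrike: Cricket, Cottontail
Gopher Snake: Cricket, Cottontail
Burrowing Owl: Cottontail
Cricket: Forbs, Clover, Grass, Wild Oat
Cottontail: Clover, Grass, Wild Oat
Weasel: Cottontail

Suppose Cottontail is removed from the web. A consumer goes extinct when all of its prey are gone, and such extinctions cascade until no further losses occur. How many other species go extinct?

2

Remove Cottontail.
Round 1: Burrowing Owl (all prey gone), Weasel (all prey gone) → extinct.
No further losses. Total secondary extinctions: 2.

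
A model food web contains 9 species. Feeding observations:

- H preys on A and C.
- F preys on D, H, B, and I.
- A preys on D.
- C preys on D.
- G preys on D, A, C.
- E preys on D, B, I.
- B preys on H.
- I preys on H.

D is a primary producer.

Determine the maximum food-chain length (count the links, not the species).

4 links

One longest chain: D → C → H → B → F.
It has 5 species and 4 links.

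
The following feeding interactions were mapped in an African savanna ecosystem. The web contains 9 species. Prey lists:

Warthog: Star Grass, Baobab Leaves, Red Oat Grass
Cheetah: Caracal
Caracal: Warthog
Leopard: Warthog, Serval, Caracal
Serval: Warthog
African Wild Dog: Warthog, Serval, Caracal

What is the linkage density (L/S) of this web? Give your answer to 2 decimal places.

L/S = 1.33

There are L = 12 links among S = 9 species.
L/S = 12/9 = 1.3333 ≈ 1.33.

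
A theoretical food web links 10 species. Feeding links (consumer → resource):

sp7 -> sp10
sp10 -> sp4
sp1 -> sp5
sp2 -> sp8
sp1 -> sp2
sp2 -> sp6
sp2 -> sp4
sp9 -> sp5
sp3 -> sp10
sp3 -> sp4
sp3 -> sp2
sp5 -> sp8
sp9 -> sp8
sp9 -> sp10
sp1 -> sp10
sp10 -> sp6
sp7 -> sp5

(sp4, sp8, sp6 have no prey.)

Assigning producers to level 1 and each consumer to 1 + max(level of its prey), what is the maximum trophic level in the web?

Producers (level 1): sp4, sp8, sp6.
sp4 → sp10 → sp9 gives sp9 level 3.
No species has a prey at level 3, so no species reaches level 4.

3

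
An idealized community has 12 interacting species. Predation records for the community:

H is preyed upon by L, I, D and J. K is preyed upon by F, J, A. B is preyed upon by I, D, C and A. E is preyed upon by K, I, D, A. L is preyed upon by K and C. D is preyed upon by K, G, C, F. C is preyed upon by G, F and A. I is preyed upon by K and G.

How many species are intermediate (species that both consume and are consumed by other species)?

Intermediate species (has both prey and predators): L, D, I, K, C.
Count: 5.

5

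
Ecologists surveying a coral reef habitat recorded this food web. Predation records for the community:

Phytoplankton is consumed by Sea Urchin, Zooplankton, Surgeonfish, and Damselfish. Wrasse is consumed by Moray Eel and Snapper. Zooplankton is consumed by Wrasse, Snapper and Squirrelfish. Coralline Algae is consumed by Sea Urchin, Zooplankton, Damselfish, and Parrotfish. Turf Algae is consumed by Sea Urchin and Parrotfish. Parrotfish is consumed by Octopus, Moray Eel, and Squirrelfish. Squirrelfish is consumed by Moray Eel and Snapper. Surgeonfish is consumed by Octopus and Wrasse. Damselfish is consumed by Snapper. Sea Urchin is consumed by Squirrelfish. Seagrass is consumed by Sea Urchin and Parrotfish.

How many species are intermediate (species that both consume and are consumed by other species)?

Intermediate species (has both prey and predators): Parrotfish, Damselfish, Sea Urchin, Surgeonfish, Zooplankton, Squirrelfish, Wrasse.
Count: 7.

7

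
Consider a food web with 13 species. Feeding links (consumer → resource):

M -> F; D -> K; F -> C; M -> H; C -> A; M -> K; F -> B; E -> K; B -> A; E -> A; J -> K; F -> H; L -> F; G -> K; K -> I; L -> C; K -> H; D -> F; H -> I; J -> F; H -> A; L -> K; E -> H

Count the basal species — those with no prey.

2

Basal species (no prey listed): I, A.
Count: 2.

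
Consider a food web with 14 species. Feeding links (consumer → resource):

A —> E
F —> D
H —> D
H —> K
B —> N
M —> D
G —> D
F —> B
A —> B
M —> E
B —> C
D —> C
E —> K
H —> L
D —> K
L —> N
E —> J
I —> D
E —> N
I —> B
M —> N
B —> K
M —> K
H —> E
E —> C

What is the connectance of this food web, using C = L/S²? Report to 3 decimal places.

C = 0.128

The web has S = 14 species and L = 25 feeding links.
C = L / S² = 25 / 196 = 0.1276 ≈ 0.128.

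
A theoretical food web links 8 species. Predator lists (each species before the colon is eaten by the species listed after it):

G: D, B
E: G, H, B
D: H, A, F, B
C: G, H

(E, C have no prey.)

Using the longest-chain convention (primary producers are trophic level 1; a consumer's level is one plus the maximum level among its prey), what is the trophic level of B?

Trophic level 4

E is a producer → level 1.
G eats E (level 1); other prey at levels: C 1 → level 2.
D eats G → level 3.
B eats D (level 3); other prey at levels: E 1, G 2 → level 4.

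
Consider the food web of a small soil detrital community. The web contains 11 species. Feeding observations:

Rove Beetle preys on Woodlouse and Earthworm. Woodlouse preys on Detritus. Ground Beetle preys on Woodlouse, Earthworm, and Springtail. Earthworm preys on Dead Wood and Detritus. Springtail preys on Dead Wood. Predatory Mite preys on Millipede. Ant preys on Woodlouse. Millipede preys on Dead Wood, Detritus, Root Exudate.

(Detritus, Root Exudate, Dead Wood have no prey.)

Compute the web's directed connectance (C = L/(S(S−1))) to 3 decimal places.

C = 0.127

The web has S = 11 species and L = 14 feeding links.
C = L / (S(S−1)) = 14 / 110 = 0.1273 ≈ 0.127.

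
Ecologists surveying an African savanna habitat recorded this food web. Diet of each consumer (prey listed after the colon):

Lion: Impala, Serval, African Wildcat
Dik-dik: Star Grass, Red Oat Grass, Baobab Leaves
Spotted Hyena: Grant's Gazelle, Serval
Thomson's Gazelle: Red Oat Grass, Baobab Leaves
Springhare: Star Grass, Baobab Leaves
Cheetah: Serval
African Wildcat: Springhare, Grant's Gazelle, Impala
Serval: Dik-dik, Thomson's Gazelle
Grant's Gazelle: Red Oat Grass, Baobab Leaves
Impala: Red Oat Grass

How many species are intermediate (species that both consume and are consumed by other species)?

7

Intermediate species (has both prey and predators): Dik-dik, Thomson's Gazelle, Springhare, Grant's Gazelle, Impala, Serval, African Wildcat.
Count: 7.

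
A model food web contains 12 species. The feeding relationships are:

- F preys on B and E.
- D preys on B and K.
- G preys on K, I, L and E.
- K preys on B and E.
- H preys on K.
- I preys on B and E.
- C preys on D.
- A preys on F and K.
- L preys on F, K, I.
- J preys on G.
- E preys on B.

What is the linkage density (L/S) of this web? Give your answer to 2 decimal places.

L/S = 1.75

There are L = 21 links among S = 12 species.
L/S = 21/12 = 1.7500 ≈ 1.75.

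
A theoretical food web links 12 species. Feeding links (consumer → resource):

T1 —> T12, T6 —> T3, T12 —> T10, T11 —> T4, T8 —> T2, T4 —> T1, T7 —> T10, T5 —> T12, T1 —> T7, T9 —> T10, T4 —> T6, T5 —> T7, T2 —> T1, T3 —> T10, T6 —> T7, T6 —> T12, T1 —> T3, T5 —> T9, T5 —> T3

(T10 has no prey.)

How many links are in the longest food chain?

One longest chain: T10 → T7 → T6 → T4 → T11.
It has 5 species and 4 links.

4 links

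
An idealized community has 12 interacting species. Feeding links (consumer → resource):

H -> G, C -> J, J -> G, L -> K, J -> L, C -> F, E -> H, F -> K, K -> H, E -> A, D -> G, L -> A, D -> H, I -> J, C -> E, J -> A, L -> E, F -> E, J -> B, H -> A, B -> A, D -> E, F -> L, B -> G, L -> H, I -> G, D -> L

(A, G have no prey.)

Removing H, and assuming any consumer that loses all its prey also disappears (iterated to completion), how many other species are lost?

Remove H.
Round 1: K (all prey gone) → extinct.
No further losses. Total secondary extinctions: 1.

1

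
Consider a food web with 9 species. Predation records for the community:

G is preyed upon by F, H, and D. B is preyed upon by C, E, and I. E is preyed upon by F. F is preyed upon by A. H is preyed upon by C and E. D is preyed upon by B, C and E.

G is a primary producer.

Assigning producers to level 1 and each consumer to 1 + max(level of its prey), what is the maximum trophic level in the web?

Producers (level 1): G.
G → D → B → E → F → A gives A level 6.
No species has a prey at level 6, so no species reaches level 7.

6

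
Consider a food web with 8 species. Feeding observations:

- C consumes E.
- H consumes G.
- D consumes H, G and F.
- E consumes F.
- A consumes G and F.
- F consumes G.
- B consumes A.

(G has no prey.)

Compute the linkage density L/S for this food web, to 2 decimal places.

L/S = 1.25

There are L = 10 links among S = 8 species.
L/S = 10/8 = 1.2500 ≈ 1.25.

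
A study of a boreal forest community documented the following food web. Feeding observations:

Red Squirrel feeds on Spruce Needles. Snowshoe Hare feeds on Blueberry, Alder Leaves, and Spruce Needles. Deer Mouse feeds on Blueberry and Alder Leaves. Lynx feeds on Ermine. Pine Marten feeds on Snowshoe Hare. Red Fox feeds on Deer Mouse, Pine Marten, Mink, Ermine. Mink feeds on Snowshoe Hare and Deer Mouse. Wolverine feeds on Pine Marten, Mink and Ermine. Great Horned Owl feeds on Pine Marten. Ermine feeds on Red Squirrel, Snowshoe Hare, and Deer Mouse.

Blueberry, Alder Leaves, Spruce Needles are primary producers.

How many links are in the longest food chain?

3 links

One longest chain: Blueberry → Deer Mouse → Mink → Wolverine.
It has 4 species and 3 links.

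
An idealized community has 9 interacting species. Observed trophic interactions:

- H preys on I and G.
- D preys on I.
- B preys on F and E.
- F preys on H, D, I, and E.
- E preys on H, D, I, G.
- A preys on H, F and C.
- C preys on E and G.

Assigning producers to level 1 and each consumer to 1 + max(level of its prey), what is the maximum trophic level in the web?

5

Producers (level 1): G, I.
G → H → E → F → A gives A level 5.
No species has a prey at level 5, so no species reaches level 6.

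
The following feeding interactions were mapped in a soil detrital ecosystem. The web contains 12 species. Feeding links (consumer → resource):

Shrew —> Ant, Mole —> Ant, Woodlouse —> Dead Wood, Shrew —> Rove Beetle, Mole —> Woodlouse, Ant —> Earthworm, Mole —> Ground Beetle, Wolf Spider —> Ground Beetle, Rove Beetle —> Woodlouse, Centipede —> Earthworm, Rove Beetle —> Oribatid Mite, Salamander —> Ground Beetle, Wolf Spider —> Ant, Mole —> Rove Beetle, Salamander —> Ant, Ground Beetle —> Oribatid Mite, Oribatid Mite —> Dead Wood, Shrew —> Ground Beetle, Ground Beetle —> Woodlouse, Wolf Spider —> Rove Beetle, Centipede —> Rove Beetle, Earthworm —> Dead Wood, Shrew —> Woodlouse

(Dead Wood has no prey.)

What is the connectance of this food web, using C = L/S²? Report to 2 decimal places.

The web has S = 12 species and L = 23 feeding links.
C = L / S² = 23 / 144 = 0.1597 ≈ 0.16.

C = 0.16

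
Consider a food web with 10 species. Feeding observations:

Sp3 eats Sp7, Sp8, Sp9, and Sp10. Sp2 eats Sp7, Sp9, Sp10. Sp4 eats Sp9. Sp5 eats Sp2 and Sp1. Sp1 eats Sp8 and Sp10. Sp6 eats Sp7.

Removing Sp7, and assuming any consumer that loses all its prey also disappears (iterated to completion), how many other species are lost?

Remove Sp7.
Round 1: Sp6 (all prey gone) → extinct.
No further losses. Total secondary extinctions: 1.

1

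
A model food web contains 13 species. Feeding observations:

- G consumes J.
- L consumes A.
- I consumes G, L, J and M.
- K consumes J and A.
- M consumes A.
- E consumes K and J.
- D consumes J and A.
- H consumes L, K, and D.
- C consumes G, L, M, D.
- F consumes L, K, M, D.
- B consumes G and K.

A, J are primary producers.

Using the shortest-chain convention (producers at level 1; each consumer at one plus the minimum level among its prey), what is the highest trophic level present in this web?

Producers (level 1): A, J.
Following each consumer down to its lowest-level prey: A → L → H (levels 1 through 3).
All prey of H (L 2, D 2, K 2) are at level 2 or above, so H is at level 1 + 2 = 3.
Every consumer has at least one prey at level 2 or below, so none exceeds level 3.

3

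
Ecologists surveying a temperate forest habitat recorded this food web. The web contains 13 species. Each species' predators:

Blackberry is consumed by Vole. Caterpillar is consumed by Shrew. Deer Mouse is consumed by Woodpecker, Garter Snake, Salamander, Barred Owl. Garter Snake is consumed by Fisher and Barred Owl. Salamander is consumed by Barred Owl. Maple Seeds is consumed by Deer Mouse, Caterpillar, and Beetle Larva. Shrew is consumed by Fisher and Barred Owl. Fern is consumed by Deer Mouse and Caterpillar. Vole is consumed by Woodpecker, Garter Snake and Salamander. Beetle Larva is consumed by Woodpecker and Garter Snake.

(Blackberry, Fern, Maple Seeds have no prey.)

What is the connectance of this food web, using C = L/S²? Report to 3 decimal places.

C = 0.124

The web has S = 13 species and L = 21 feeding links.
C = L / S² = 21 / 169 = 0.1243 ≈ 0.124.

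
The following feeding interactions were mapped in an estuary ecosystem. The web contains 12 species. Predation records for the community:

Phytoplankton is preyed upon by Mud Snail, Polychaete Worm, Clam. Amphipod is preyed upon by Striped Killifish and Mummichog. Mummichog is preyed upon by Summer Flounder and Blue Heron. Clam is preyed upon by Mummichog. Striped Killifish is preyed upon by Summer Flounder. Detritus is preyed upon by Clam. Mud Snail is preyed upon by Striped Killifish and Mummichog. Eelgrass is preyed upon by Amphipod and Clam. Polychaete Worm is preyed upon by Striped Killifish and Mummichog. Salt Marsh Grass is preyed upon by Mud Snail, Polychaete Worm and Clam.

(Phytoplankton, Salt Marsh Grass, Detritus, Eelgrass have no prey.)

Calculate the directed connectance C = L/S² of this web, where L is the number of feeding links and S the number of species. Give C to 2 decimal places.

The web has S = 12 species and L = 19 feeding links.
C = L / S² = 19 / 144 = 0.1319 ≈ 0.13.

C = 0.13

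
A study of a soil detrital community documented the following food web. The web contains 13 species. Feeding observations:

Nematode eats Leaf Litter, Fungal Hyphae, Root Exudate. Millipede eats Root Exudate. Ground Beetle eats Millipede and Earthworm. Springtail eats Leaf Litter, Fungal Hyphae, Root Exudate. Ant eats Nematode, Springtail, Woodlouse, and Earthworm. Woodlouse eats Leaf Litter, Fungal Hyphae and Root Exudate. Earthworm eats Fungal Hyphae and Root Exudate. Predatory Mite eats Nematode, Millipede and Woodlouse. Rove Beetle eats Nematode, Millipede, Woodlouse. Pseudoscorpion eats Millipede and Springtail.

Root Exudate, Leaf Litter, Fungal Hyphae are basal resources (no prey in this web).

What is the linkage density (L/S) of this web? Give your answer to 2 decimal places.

L/S = 2.00

There are L = 26 links among S = 13 species.
L/S = 26/13 = 2.0000 ≈ 2.00.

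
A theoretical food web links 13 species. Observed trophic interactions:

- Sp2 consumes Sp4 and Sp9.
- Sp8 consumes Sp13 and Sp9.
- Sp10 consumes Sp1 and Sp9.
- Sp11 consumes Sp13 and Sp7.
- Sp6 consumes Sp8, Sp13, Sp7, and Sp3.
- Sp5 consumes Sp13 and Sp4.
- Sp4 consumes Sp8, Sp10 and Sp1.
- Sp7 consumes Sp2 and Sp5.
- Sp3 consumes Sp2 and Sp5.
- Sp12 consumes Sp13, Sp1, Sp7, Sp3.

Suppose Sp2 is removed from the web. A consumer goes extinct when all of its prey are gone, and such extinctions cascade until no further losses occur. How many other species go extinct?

Remove Sp2.
Every predator of it retains at least one other prey: Sp3 still has Sp5; Sp7 still has Sp5.
No consumer loses all prey, so no secondary extinctions occur.

0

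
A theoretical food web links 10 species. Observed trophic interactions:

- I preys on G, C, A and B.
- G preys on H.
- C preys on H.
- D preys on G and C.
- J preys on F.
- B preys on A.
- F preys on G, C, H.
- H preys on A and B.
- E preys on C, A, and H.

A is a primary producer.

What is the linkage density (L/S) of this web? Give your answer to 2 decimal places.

L/S = 1.80

There are L = 18 links among S = 10 species.
L/S = 18/10 = 1.8000 ≈ 1.80.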